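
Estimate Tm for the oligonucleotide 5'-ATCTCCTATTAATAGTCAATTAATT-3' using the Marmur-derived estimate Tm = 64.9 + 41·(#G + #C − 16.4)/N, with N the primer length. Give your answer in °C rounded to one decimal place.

46.2°C

Base counts: A=9, T=11, G=1, C=4; G+C = 5, N = 25.
Tm = 64.9 + 41·(5 − 16.4)/25 = 64.9 + -467.40/25 = 46.2°C.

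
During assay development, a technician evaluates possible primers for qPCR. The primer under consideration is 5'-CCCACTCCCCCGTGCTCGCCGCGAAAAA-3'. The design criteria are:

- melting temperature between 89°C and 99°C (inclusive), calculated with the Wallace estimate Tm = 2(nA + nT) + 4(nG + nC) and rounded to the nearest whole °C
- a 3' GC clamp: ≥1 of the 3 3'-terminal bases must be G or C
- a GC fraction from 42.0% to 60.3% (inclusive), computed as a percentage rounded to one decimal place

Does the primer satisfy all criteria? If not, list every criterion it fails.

Fails: GC clamp, GC content.

Base counts: A=6, T=3, G=5, C=14 (length 28).
Tm: Tm = 2·9 + 4·19 = 94°C ✓
GC clamp: 3' end AAA has 0 G/C, need ≥1 ✗
GC content: GC 19/28 = 67.9%, outside 42.0–60.3% ✗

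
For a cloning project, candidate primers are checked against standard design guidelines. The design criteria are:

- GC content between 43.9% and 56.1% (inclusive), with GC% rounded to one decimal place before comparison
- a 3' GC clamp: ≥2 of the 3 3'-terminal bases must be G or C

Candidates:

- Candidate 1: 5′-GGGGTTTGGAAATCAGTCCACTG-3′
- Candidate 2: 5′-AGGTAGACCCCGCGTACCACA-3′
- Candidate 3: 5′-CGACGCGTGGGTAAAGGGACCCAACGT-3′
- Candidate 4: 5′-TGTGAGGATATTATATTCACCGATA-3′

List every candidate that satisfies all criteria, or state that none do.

Candidate 1 (23 nt, A=5 T=6 G=8 C=4): GC 12/23 = 52.2% ✓; 3' end CTG has 2 G/C ✓ — passes.
Candidate 2 (21 nt, A=6 T=2 G=5 C=8): GC 13/21 = 61.9%, outside 43.9–56.1% ✗; 3' end ACA has 1 G/C, need ≥2 ✗ — fails.
Candidate 3 (27 nt, A=7 T=3 G=10 C=7): GC 17/27 = 63.0%, outside 43.9–56.1% ✗; 3' end CGT has 2 G/C ✓ — fails.
Candidate 4 (25 nt, A=8 T=9 G=5 C=3): GC 8/25 = 32.0%, outside 43.9–56.1% ✗; 3' end ATA has 0 G/C, need ≥2 ✗ — fails.

Candidate 1 only.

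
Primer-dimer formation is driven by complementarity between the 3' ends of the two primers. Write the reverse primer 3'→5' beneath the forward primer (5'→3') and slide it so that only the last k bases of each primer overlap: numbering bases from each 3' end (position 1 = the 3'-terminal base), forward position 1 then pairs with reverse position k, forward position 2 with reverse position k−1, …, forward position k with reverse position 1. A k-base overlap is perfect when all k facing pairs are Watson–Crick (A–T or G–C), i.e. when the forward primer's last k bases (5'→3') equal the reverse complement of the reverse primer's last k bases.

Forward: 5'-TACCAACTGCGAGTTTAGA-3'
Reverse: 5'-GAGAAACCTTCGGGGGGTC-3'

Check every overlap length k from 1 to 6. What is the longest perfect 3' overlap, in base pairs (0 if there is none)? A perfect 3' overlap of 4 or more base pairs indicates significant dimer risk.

Last 6 bases (5'→3') — forward …TTTAGA, reverse …GGGGTC.
Reverse complement of the reverse primer's last 6 bases: GACCCC; its first k bases are the reverse complement of the reverse primer's last k bases, so a perfect k-base overlap needs the forward primer's last k bases to equal them.
Comparing (forward last k vs required): k=1: A vs G ✗; k=2: GA vs GA ✓; k=3: AGA vs GAC ✗; k=4: TAGA vs GACC ✗; k=5: TTAGA vs GACCC ✗; k=6: TTTAGA vs GACCCC ✗.
Only k = 2 is perfect, so the longest perfect 3' overlap is 2.

Longest perfect overlap: 2 complementary base pairs; below the dimer-risk threshold (threshold 4).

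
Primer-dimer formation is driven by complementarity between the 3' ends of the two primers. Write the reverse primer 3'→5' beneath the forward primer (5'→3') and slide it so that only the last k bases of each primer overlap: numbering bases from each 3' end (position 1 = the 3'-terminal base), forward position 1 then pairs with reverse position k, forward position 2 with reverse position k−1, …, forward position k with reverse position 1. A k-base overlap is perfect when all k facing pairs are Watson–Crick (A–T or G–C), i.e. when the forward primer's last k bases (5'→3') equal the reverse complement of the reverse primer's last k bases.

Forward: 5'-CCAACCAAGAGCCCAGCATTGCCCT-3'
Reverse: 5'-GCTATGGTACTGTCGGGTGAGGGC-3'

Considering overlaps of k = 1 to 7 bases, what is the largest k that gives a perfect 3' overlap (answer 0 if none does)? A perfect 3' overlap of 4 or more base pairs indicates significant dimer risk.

Last 7 bases (5'→3') — forward …TTGCCCT, reverse …TGAGGGC.
Reverse complement of the reverse primer's last 7 bases: GCCCTCA; its first k bases are the reverse complement of the reverse primer's last k bases, so a perfect k-base overlap needs the forward primer's last k bases to equal them.
Comparing (forward last k vs required): k=1: T vs G ✗; k=2: CT vs GC ✗; k=3: CCT vs GCC ✗; k=4: CCCT vs GCCC ✗; k=5: GCCCT vs GCCCT ✓; k=6: TGCCCT vs GCCCTC ✗; k=7: TTGCCCT vs GCCCTCA ✗.
Only k = 5 is perfect, so the longest perfect 3' overlap is 5.

Longest perfect overlap: 5 complementary base pairs; significant dimer risk (threshold 4).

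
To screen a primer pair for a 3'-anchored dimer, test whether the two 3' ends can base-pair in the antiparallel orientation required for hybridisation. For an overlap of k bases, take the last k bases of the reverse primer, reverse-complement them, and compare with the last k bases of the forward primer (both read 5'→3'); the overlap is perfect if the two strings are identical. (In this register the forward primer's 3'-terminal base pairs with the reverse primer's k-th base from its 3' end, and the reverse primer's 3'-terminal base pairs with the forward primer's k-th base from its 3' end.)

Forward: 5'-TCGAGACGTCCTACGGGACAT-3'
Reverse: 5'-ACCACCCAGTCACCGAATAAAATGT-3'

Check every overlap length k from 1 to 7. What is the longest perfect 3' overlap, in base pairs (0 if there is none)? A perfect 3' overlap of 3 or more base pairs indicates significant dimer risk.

Last 7 bases (5'→3') — forward …GGGACAT, reverse …AAAATGT.
Reverse complement of the reverse primer's last 7 bases: ACATTTT; its first k bases are the reverse complement of the reverse primer's last k bases, so a perfect k-base overlap needs the forward primer's last k bases to equal them.
Comparing (forward last k vs required): k=1: T vs A ✗; k=2: AT vs AC ✗; k=3: CAT vs ACA ✗; k=4: ACAT vs ACAT ✓; k=5: GACAT vs ACATT ✗; k=6: GGACAT vs ACATTT ✗; k=7: GGGACAT vs ACATTTT ✗.
Only k = 4 is perfect, so the longest perfect 3' overlap is 4.

Longest perfect overlap: 4 complementary base pairs; significant dimer risk (threshold 3).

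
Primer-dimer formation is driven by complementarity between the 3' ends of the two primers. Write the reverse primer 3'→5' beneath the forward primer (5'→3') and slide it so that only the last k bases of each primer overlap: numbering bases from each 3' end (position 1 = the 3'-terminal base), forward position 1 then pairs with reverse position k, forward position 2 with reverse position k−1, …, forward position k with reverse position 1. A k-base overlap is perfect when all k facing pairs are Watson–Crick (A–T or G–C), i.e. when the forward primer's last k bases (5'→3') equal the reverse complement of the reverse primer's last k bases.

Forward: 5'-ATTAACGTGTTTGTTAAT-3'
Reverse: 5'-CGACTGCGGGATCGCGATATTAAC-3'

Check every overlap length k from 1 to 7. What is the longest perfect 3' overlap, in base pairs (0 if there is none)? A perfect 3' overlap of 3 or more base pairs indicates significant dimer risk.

Longest perfect overlap: 6 complementary base pairs; significant dimer risk (threshold 3).

Last 7 bases (5'→3') — forward …TGTTAAT, reverse …TATTAAC.
Reverse complement of the reverse primer's last 7 bases: GTTAATA; its first k bases are the reverse complement of the reverse primer's last k bases, so a perfect k-base overlap needs the forward primer's last k bases to equal them.
Comparing (forward last k vs required): k=1: T vs G ✗; k=2: AT vs GT ✗; k=3: AAT vs GTT ✗; k=4: TAAT vs GTTA ✗; k=5: TTAAT vs GTTAA ✗; k=6: GTTAAT vs GTTAAT ✓; k=7: TGTTAAT vs GTTAATA ✗.
Only k = 6 is perfect, so the longest perfect 3' overlap is 6.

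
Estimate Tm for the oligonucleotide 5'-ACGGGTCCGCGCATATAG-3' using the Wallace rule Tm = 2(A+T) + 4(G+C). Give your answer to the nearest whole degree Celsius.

Base counts: A=4, T=3, G=6, C=5 (length 18).
Tm = 2·(4+3) + 4·(6+5) = 2·7 + 4·11 = 14 + 44 = 58°C.

58°C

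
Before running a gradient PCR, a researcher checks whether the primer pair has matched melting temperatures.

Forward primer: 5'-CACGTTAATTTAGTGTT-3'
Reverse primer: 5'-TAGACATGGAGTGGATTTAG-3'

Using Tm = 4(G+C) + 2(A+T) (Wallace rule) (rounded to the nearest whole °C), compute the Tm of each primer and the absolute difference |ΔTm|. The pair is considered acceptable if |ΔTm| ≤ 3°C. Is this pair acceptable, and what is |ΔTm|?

Forward: A=4 T=8 G=3 C=2 → Tm = 2·12 + 4·5 = 44°C.
Reverse: A=6 T=6 G=7 C=1 → Tm = 2·12 + 4·8 = 56°C.
|ΔTm| = |44 − 56| = 12°C, > 3°C.

|ΔTm| = 12°C; the pair is not acceptable.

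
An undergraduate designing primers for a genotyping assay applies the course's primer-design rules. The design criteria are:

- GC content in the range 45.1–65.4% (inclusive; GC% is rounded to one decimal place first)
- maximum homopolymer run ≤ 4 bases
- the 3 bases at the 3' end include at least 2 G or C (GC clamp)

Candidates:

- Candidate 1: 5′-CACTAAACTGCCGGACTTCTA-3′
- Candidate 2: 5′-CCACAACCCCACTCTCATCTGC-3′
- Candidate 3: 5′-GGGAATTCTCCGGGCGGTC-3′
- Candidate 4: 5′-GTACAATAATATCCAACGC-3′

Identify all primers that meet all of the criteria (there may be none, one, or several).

Candidate 2 only.

Candidate 1 (21 nt, A=6 T=5 G=3 C=7): GC 10/21 = 47.6% ✓; longest run = 3 ✓; 3' end CTA has 1 G/C, need ≥2 ✗ — fails.
Candidate 2 (22 nt, A=5 T=4 G=1 C=12): GC 13/22 = 59.1% ✓; longest run = 4 ✓; 3' end TGC has 2 G/C ✓ — passes.
Candidate 3 (19 nt, A=2 T=4 G=8 C=5): GC 13/19 = 68.4%, outside 45.1–65.4% ✗; longest run = 3 ✓; 3' end GTC has 2 G/C ✓ — fails.
Candidate 4 (19 nt, A=8 T=4 G=2 C=5): GC 7/19 = 36.8%, outside 45.1–65.4% ✗; longest run = 2 ✓; 3' end CGC has 3 G/C ✓ — fails.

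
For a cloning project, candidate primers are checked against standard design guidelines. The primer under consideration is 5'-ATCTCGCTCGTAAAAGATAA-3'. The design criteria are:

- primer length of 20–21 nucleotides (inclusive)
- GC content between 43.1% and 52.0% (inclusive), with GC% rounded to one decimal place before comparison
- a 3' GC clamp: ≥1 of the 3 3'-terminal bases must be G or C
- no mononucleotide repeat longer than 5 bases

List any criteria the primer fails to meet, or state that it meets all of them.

Fails: GC content, GC clamp.

Base counts: A=8, T=5, G=3, C=4 (length 20).
length: length 20 ✓
GC content: GC 7/20 = 35.0%, outside 43.1–52.0% ✗
GC clamp: 3' end TAA has 0 G/C, need ≥1 ✗
homopolymer run: longest run = 4 ✓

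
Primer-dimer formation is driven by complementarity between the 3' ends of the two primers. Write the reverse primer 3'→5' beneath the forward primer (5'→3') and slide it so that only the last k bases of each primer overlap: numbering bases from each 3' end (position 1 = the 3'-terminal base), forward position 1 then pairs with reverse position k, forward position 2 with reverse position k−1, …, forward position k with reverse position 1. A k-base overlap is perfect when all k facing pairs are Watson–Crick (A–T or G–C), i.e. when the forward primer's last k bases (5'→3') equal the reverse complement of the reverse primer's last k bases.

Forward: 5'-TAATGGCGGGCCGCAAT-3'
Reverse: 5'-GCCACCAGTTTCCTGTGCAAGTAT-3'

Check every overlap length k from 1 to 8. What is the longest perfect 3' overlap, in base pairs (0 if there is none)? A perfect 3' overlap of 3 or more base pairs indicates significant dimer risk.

Last 8 bases (5'→3') — forward …GCCGCAAT, reverse …GCAAGTAT.
Reverse complement of the reverse primer's last 8 bases: ATACTTGC; its first k bases are the reverse complement of the reverse primer's last k bases, so a perfect k-base overlap needs the forward primer's last k bases to equal them.
Comparing (forward last k vs required): k=1: T vs A ✗; k=2: AT vs AT ✓; k=3: AAT vs ATA ✗; k=4: CAAT vs ATAC ✗; k=5: GCAAT vs ATACT ✗; k=6: CGCAAT vs ATACTT ✗; k=7: CCGCAAT vs ATACTTG ✗; k=8: GCCGCAAT vs ATACTTGC ✗.
Only k = 2 is perfect, so the longest perfect 3' overlap is 2.

Longest perfect overlap: 2 complementary base pairs; below the dimer-risk threshold (threshold 3).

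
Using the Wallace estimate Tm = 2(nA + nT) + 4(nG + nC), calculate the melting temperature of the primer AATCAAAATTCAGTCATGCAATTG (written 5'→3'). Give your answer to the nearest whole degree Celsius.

62°C

Base counts: A=10, T=7, G=3, C=4 (length 24).
Tm = 2·(10+7) + 4·(3+4) = 2·17 + 4·7 = 34 + 28 = 62°C.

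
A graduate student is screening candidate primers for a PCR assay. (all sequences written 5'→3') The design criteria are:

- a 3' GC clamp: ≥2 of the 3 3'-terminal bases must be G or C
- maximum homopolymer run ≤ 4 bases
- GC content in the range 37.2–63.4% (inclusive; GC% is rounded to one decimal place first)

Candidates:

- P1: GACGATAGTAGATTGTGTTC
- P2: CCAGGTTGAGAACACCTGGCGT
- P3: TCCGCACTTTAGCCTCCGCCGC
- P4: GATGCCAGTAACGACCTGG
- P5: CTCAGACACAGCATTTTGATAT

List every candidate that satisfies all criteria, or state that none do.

P1 (20 nt, A=5 T=7 G=6 C=2): 3' end TTC has 1 G/C, need ≥2 ✗; longest run = 2 ✓; GC 8/20 = 40.0% ✓ — fails.
P2 (22 nt, A=5 T=4 G=7 C=6): 3' end CGT has 2 G/C ✓; longest run = 2 ✓; GC 13/22 = 59.1% ✓ — passes.
P3 (22 nt, A=2 T=5 G=4 C=11): 3' end CGC has 3 G/C ✓; longest run = 3 ✓; GC 15/22 = 68.2%, outside 37.2–63.4% ✗ — fails.
P4 (19 nt, A=5 T=3 G=6 C=5): 3' end TGG has 2 G/C ✓; longest run = 2 ✓; GC 11/19 = 57.9% ✓ — passes.
P5 (22 nt, A=7 T=7 G=3 C=5): 3' end TAT has 0 G/C, need ≥2 ✗; longest run = 4 ✓; GC 8/22 = 36.4%, outside 37.2–63.4% ✗ — fails.

P2 and P4.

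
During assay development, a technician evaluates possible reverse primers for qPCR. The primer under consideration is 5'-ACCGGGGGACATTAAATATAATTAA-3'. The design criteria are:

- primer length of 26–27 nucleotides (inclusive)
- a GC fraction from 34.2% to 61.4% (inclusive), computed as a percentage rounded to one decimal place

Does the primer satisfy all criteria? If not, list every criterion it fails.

Base counts: A=11, T=6, G=5, C=3 (length 25).
length: length 25, outside 26–27 ✗
GC content: GC 8/25 = 32.0%, outside 34.2–61.4% ✗

Fails: length, GC content.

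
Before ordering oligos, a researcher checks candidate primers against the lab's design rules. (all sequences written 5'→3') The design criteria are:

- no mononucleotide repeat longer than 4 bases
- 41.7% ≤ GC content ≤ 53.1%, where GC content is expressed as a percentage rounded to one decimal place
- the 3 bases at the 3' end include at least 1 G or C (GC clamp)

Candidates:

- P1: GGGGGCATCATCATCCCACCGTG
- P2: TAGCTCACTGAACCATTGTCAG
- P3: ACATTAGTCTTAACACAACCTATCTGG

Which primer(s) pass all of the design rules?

P2 only.

P1 (23 nt, A=4 T=4 G=7 C=8): longest run = 5, exceeds 4 ✗; GC 15/23 = 65.2%, outside 41.7–53.1% ✗; 3' end GTG has 2 G/C ✓ — fails.
P2 (22 nt, A=6 T=6 G=4 C=6): longest run = 2 ✓; GC 10/22 = 45.5% ✓; 3' end CAG has 2 G/C ✓ — passes.
P3 (27 nt, A=9 T=8 G=3 C=7): longest run = 2 ✓; GC 10/27 = 37.0%, outside 41.7–53.1% ✗; 3' end TGG has 2 G/C ✓ — fails.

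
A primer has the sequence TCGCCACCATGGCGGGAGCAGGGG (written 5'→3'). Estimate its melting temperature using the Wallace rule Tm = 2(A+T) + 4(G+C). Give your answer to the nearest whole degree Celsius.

84°C

Base counts: A=4, T=2, G=11, C=7 (length 24).
Tm = 2·(4+2) + 4·(11+7) = 2·6 + 4·18 = 12 + 72 = 84°C.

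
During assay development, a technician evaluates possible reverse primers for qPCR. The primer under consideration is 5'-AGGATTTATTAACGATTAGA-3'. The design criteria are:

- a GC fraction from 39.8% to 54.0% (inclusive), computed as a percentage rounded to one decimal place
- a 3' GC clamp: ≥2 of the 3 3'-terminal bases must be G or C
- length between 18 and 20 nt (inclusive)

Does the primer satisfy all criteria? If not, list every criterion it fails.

Fails: GC content, GC clamp.

Base counts: A=8, T=7, G=4, C=1 (length 20).
GC content: GC 5/20 = 25.0%, outside 39.8–54.0% ✗
GC clamp: 3' end AGA has 1 G/C, need ≥2 ✗
length: length 20 ✓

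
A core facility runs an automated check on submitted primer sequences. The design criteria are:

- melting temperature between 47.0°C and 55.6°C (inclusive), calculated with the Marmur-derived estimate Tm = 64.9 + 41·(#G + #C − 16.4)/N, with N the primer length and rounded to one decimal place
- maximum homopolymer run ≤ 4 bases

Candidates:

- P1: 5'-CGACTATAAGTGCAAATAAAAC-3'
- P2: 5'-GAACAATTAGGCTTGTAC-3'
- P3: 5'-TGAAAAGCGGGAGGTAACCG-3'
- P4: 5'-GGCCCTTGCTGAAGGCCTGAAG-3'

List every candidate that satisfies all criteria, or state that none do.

P1 (22 nt, A=11 T=4 G=3 C=4): Tm = 64.9 + 41·(7 − 16.4)/22 = 47.4°C ✓; longest run = 4 ✓ — passes.
P2 (18 nt, A=6 T=5 G=4 C=3): Tm = 64.9 + 41·(7 − 16.4)/18 = 43.5°C, outside 47.0–55.6°C ✗; longest run = 2 ✓ — fails.
P3 (20 nt, A=7 T=2 G=8 C=3): Tm = 64.9 + 41·(11 − 16.4)/20 = 53.8°C ✓; longest run = 4 ✓ — passes.
P4 (22 nt, A=4 T=4 G=8 C=6): Tm = 64.9 + 41·(14 − 16.4)/22 = 60.4°C, outside 47.0–55.6°C ✗; longest run = 3 ✓ — fails.

P1 and P3.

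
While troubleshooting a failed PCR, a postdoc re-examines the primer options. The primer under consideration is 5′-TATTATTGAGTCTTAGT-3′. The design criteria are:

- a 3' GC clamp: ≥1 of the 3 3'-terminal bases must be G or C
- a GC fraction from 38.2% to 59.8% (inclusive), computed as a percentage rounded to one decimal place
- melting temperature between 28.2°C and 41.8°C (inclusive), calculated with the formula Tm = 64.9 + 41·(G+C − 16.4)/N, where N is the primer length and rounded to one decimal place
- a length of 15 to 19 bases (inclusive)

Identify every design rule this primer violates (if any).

Base counts: A=4, T=9, G=3, C=1 (length 17).
GC clamp: 3' end AGT has 1 G/C ✓
GC content: GC 4/17 = 23.5%, outside 38.2–59.8% ✗
Tm: Tm = 64.9 + 41·(4 − 16.4)/17 = 35.0°C ✓
length: length 17 ✓

Fails: GC content.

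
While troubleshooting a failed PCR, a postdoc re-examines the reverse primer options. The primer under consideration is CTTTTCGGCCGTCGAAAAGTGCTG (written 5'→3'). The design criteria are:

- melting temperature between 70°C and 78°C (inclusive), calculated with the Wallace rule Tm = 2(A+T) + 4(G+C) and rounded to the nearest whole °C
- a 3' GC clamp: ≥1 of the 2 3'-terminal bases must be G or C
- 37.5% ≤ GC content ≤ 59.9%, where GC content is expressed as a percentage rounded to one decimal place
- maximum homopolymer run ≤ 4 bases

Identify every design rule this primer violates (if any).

Base counts: A=4, T=7, G=7, C=6 (length 24).
Tm: Tm = 2·11 + 4·13 = 74°C ✓
GC clamp: 3' end TG has 1 G/C ✓
GC content: GC 13/24 = 54.2% ✓
homopolymer run: longest run = 4 ✓

Meets all criteria.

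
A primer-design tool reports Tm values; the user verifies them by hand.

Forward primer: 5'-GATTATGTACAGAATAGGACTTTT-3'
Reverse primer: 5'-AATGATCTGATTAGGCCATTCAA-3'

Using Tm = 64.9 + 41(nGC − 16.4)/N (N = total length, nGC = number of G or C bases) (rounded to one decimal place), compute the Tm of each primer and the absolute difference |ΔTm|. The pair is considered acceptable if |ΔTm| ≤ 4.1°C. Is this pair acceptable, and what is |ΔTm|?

Forward: G+C = 7, N = 24 → Tm = 64.9 + 41·(7 − 16.4)/24 = 48.8°C.
Reverse: G+C = 8, N = 23 → Tm = 64.9 + 41·(8 − 16.4)/23 = 49.9°C.
|ΔTm| = |48.8 − 49.9| = 1.1°C, ≤ 4.1°C.

|ΔTm| = 1.1°C; the pair is acceptable.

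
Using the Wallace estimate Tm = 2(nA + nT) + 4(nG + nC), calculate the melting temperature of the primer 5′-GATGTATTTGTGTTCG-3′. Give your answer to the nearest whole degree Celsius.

44°C

Base counts: A=2, T=8, G=5, C=1 (length 16).
Tm = 2·(2+8) + 4·(5+1) = 2·10 + 4·6 = 20 + 24 = 44°C.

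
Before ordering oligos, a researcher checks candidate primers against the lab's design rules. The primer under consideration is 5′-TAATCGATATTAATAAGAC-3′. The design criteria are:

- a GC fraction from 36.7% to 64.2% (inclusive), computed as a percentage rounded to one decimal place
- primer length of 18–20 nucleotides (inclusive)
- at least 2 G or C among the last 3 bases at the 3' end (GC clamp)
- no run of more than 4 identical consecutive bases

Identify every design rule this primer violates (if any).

Base counts: A=9, T=6, G=2, C=2 (length 19).
GC content: GC 4/19 = 21.1%, outside 36.7–64.2% ✗
length: length 19 ✓
GC clamp: 3' end GAC has 2 G/C ✓
homopolymer run: longest run = 2 ✓

Fails: GC content.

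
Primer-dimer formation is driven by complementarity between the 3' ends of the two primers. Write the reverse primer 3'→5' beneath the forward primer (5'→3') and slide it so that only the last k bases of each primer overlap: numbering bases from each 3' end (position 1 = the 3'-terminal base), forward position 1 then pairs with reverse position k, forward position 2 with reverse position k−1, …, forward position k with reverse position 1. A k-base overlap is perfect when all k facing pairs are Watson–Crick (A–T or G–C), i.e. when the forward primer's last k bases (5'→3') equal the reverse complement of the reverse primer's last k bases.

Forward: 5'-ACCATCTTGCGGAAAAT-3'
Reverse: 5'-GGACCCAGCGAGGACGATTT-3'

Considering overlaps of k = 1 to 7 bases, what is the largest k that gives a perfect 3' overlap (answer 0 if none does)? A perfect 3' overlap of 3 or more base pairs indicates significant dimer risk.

Last 7 bases (5'→3') — forward …GGAAAAT, reverse …ACGATTT.
Reverse complement of the reverse primer's last 7 bases: AAATCGT; its first k bases are the reverse complement of the reverse primer's last k bases, so a perfect k-base overlap needs the forward primer's last k bases to equal them.
Comparing (forward last k vs required): k=1: T vs A ✗; k=2: AT vs AA ✗; k=3: AAT vs AAA ✗; k=4: AAAT vs AAAT ✓; k=5: AAAAT vs AAATC ✗; k=6: GAAAAT vs AAATCG ✗; k=7: GGAAAAT vs AAATCGT ✗.
Only k = 4 is perfect, so the longest perfect 3' overlap is 4.

Longest perfect overlap: 4 complementary base pairs; significant dimer risk (threshold 3).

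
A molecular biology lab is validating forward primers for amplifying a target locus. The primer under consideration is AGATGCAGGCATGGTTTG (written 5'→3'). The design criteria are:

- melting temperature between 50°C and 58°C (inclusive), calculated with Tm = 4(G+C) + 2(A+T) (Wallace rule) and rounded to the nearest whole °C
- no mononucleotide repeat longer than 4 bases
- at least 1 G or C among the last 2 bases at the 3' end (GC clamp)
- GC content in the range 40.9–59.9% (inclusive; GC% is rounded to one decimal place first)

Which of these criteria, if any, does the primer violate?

Base counts: A=4, T=5, G=7, C=2 (length 18).
Tm: Tm = 2·9 + 4·9 = 54°C ✓
homopolymer run: longest run = 3 ✓
GC clamp: 3' end TG has 1 G/C ✓
GC content: GC 9/18 = 50.0% ✓

Meets all criteria.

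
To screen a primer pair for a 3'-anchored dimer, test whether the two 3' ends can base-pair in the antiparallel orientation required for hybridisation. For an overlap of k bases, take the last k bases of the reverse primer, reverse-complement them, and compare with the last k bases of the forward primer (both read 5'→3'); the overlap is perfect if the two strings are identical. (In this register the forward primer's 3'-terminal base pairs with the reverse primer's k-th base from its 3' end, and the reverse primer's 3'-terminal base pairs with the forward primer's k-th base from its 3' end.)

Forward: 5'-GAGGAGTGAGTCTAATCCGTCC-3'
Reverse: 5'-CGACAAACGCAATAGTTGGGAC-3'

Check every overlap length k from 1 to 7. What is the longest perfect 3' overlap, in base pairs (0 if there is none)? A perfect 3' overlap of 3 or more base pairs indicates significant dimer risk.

Last 7 bases (5'→3') — forward …TCCGTCC, reverse …TTGGGAC.
Reverse complement of the reverse primer's last 7 bases: GTCCCAA; its first k bases are the reverse complement of the reverse primer's last k bases, so a perfect k-base overlap needs the forward primer's last k bases to equal them.
Comparing (forward last k vs required): k=1: C vs G ✗; k=2: CC vs GT ✗; k=3: TCC vs GTC ✗; k=4: GTCC vs GTCC ✓; k=5: CGTCC vs GTCCC ✗; k=6: CCGTCC vs GTCCCA ✗; k=7: TCCGTCC vs GTCCCAA ✗.
Only k = 4 is perfect, so the longest perfect 3' overlap is 4.

Longest perfect overlap: 4 complementary base pairs; significant dimer risk (threshold 3).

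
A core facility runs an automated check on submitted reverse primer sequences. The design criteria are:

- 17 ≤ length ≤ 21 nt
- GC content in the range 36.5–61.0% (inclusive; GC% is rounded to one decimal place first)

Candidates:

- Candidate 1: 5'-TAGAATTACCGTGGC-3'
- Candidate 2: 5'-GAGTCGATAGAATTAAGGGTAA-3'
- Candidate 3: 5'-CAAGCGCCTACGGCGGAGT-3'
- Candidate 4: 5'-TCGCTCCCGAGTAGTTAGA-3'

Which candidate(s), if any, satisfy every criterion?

Candidate 4 only.

Candidate 1 (15 nt, A=4 T=4 G=4 C=3): length 15, outside 17–21 ✗; GC 7/15 = 46.7% ✓ — fails.
Candidate 2 (22 nt, A=9 T=5 G=7 C=1): length 22, outside 17–21 ✗; GC 8/22 = 36.4%, outside 36.5–61.0% ✗ — fails.
Candidate 3 (19 nt, A=4 T=2 G=7 C=6): length 19 ✓; GC 13/19 = 68.4%, outside 36.5–61.0% ✗ — fails.
Candidate 4 (19 nt, A=4 T=5 G=5 C=5): length 19 ✓; GC 10/19 = 52.6% ✓ — passes.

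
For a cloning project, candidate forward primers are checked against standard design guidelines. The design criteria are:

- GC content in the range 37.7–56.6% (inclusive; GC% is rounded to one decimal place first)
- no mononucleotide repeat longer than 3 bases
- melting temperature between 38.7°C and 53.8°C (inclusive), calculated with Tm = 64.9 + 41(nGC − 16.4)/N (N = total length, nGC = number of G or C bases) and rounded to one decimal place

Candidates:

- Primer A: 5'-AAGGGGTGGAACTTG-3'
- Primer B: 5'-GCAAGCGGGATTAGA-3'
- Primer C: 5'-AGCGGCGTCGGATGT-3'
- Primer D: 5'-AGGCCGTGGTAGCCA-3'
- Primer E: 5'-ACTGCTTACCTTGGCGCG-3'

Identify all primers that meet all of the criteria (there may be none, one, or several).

Primer B only.

Primer A (15 nt, A=4 T=3 G=7 C=1): GC 8/15 = 53.3% ✓; longest run = 4, exceeds 3 ✗; Tm = 64.9 + 41·(8 − 16.4)/15 = 41.9°C ✓ — fails.
Primer B (15 nt, A=5 T=2 G=6 C=2): GC 8/15 = 53.3% ✓; longest run = 3 ✓; Tm = 64.9 + 41·(8 − 16.4)/15 = 41.9°C ✓ — passes.
Primer C (15 nt, A=2 T=3 G=7 C=3): GC 10/15 = 66.7%, outside 37.7–56.6% ✗; longest run = 2 ✓; Tm = 64.9 + 41·(10 − 16.4)/15 = 47.4°C ✓ — fails.
Primer D (15 nt, A=3 T=2 G=6 C=4): GC 10/15 = 66.7%, outside 37.7–56.6% ✗; longest run = 2 ✓; Tm = 64.9 + 41·(10 − 16.4)/15 = 47.4°C ✓ — fails.
Primer E (18 nt, A=2 T=5 G=5 C=6): GC 11/18 = 61.1%, outside 37.7–56.6% ✗; longest run = 2 ✓; Tm = 64.9 + 41·(11 − 16.4)/18 = 52.6°C ✓ — fails.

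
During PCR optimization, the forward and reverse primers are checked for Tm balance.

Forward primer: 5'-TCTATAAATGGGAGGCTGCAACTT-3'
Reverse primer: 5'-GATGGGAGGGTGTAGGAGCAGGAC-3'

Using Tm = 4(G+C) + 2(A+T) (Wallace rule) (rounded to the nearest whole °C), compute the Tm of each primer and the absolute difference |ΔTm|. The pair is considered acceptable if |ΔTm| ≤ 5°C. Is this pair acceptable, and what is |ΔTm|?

Forward: A=7 T=7 G=6 C=4 → Tm = 2·14 + 4·10 = 68°C.
Reverse: A=6 T=3 G=13 C=2 → Tm = 2·9 + 4·15 = 78°C.
|ΔTm| = |68 − 78| = 10°C, > 5°C.

|ΔTm| = 10°C; the pair is not acceptable.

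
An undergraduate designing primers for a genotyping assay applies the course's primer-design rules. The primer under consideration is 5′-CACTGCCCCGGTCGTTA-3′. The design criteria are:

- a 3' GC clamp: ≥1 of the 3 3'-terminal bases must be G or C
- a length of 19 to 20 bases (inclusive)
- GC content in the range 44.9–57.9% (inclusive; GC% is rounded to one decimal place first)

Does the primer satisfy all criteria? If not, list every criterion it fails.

Base counts: A=2, T=4, G=4, C=7 (length 17).
GC clamp: 3' end TTA has 0 G/C, need ≥1 ✗
length: length 17, outside 19–20 ✗
GC content: GC 11/17 = 64.7%, outside 44.9–57.9% ✗

Fails: GC clamp, length, GC content.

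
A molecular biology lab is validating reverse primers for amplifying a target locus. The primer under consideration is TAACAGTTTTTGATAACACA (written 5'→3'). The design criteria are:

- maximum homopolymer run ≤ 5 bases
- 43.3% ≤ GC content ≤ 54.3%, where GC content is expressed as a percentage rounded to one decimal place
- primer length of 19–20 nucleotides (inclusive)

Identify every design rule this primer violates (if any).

Fails: GC content.

Base counts: A=8, T=7, G=2, C=3 (length 20).
homopolymer run: longest run = 5 ✓
GC content: GC 5/20 = 25.0%, outside 43.3–54.3% ✗
length: length 20 ✓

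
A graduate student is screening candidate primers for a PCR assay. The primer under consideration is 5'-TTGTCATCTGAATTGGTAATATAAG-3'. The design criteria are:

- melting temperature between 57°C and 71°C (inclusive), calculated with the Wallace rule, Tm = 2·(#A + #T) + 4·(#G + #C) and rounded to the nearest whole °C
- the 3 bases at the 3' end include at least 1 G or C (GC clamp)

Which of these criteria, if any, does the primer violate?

Meets all criteria.

Base counts: A=8, T=10, G=5, C=2 (length 25).
Tm: Tm = 2·18 + 4·7 = 64°C ✓
GC clamp: 3' end AAG has 1 G/C ✓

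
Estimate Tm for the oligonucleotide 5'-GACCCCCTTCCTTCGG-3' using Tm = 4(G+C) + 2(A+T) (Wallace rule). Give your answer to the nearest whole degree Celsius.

Base counts: A=1, T=4, G=3, C=8 (length 16).
Tm = 2·(1+4) + 4·(3+8) = 2·5 + 4·11 = 10 + 44 = 54°C.

54°C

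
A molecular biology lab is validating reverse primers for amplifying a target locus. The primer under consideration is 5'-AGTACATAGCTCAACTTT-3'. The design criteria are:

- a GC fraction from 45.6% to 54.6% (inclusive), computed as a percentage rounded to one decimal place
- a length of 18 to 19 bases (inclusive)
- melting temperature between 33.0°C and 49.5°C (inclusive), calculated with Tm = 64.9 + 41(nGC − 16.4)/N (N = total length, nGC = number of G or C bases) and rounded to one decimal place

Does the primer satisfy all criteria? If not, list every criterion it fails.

Fails: GC content.

Base counts: A=6, T=6, G=2, C=4 (length 18).
GC content: GC 6/18 = 33.3%, outside 45.6–54.6% ✗
length: length 18 ✓
Tm: Tm = 64.9 + 41·(6 − 16.4)/18 = 41.2°C ✓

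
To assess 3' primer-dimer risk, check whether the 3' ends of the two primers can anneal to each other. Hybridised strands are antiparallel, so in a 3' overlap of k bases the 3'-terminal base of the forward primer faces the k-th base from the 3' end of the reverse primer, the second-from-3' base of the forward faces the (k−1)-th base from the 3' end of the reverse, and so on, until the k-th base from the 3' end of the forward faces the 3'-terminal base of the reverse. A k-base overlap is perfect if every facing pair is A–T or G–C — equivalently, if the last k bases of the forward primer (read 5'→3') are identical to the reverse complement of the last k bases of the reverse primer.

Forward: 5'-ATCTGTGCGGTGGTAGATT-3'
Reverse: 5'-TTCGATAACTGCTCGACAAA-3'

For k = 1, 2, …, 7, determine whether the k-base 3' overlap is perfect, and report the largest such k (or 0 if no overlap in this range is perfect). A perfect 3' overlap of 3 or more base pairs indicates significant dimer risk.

Last 7 bases (5'→3') — forward …GTAGATT, reverse …CGACAAA.
Reverse complement of the reverse primer's last 7 bases: TTTGTCG; its first k bases are the reverse complement of the reverse primer's last k bases, so a perfect k-base overlap needs the forward primer's last k bases to equal them.
Comparing (forward last k vs required): k=1: T vs T ✓; k=2: TT vs TT ✓; k=3: ATT vs TTT ✗; k=4: GATT vs TTTG ✗; k=5: AGATT vs TTTGT ✗; k=6: TAGATT vs TTTGTC ✗; k=7: GTAGATT vs TTTGTCG ✗.
Perfect overlaps at k = 1, 2; the largest is 2.

Longest perfect overlap: 2 complementary base pairs; below the dimer-risk threshold (threshold 3).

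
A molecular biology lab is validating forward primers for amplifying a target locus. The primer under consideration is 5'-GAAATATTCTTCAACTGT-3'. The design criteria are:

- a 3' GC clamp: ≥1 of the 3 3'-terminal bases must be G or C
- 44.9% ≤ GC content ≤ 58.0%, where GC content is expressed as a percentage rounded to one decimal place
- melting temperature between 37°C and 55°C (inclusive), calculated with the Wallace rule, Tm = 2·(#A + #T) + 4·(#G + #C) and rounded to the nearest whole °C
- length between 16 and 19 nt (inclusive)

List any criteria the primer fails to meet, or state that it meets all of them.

Base counts: A=6, T=7, G=2, C=3 (length 18).
GC clamp: 3' end TGT has 1 G/C ✓
GC content: GC 5/18 = 27.8%, outside 44.9–58.0% ✗
Tm: Tm = 2·13 + 4·5 = 46°C ✓
length: length 18 ✓

Fails: GC content.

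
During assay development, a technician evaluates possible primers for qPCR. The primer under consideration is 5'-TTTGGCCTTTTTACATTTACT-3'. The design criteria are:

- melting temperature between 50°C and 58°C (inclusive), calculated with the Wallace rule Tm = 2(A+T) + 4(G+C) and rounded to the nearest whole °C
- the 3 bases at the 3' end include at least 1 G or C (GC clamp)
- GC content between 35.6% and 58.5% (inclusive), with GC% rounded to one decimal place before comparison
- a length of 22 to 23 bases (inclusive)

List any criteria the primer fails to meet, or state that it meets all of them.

Base counts: A=3, T=12, G=2, C=4 (length 21).
Tm: Tm = 2·15 + 4·6 = 54°C ✓
GC clamp: 3' end ACT has 1 G/C ✓
GC content: GC 6/21 = 28.6%, outside 35.6–58.5% ✗
length: length 21, outside 22–23 ✗

Fails: GC content, length.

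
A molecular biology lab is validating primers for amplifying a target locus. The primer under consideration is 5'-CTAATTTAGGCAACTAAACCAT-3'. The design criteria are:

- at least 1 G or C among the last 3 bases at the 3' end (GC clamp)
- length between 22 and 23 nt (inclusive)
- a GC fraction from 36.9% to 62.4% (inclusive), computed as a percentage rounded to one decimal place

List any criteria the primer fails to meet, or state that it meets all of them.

Base counts: A=9, T=6, G=2, C=5 (length 22).
GC clamp: 3' end CAT has 1 G/C ✓
length: length 22 ✓
GC content: GC 7/22 = 31.8%, outside 36.9–62.4% ✗

Fails: GC content.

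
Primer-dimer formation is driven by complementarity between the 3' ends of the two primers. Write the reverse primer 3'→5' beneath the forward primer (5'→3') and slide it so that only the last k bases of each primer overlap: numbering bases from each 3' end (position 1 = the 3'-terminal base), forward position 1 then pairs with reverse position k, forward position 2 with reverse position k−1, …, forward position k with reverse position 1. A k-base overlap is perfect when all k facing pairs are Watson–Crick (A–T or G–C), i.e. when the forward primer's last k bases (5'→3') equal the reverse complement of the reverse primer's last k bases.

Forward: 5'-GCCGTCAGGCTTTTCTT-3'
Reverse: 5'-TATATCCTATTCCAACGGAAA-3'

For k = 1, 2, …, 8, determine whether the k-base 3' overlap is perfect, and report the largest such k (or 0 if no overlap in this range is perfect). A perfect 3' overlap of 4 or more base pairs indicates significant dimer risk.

Longest perfect overlap: 2 complementary base pairs; below the dimer-risk threshold (threshold 4).

Last 8 bases (5'→3') — forward …CTTTTCTT, reverse …AACGGAAA.
Reverse complement of the reverse primer's last 8 bases: TTTCCGTT; its first k bases are the reverse complement of the reverse primer's last k bases, so a perfect k-base overlap needs the forward primer's last k bases to equal them.
Comparing (forward last k vs required): k=1: T vs T ✓; k=2: TT vs TT ✓; k=3: CTT vs TTT ✗; k=4: TCTT vs TTTC ✗; k=5: TTCTT vs TTTCC ✗; k=6: TTTCTT vs TTTCCG ✗; k=7: TTTTCTT vs TTTCCGT ✗; k=8: CTTTTCTT vs TTTCCGTT ✗.
Perfect overlaps at k = 1, 2; the largest is 2.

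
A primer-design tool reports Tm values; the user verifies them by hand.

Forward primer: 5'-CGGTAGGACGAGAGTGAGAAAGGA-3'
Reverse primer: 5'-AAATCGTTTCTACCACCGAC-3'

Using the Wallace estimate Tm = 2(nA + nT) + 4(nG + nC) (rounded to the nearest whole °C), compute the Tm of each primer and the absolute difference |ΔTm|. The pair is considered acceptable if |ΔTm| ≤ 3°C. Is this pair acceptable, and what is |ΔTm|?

Forward: A=9 T=2 G=11 C=2 → Tm = 2·11 + 4·13 = 74°C.
Reverse: A=6 T=5 G=2 C=7 → Tm = 2·11 + 4·9 = 58°C.
|ΔTm| = |74 − 58| = 16°C, > 3°C.

|ΔTm| = 16°C; the pair is not acceptable.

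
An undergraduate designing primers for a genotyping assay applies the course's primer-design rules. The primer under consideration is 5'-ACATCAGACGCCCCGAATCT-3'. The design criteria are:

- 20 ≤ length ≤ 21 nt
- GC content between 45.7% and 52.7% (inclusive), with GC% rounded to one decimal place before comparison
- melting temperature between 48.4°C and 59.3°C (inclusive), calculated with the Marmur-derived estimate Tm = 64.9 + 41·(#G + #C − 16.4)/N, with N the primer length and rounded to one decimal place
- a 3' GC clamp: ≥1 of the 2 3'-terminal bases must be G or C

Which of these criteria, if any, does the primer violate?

Base counts: A=6, T=3, G=3, C=8 (length 20).
length: length 20 ✓
GC content: GC 11/20 = 55.0%, outside 45.7–52.7% ✗
Tm: Tm = 64.9 + 41·(11 − 16.4)/20 = 53.8°C ✓
GC clamp: 3' end CT has 1 G/C ✓

Fails: GC content.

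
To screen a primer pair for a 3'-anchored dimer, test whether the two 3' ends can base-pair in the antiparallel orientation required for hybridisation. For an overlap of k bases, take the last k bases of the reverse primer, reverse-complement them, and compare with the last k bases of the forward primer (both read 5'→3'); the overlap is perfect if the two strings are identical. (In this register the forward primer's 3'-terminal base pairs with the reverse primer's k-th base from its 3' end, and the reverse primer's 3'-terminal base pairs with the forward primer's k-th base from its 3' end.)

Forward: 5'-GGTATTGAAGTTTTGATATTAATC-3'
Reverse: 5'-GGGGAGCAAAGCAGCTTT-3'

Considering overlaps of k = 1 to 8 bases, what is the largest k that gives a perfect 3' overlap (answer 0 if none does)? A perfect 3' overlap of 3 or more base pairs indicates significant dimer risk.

Last 8 bases (5'→3') — forward …TATTAATC, reverse …GCAGCTTT.
Reverse complement of the reverse primer's last 8 bases: AAAGCTGC; its first k bases are the reverse complement of the reverse primer's last k bases, so a perfect k-base overlap needs the forward primer's last k bases to equal them.
Comparing (forward last k vs required): k=1: C vs A ✗; k=2: TC vs AA ✗; k=3: ATC vs AAA ✗; k=4: AATC vs AAAG ✗; k=5: TAATC vs AAAGC ✗; k=6: TTAATC vs AAAGCT ✗; k=7: ATTAATC vs AAAGCTG ✗; k=8: TATTAATC vs AAAGCTGC ✗.
No overlap length from 1 to 8 is perfect, so the longest perfect 3' overlap is 0.

Longest perfect overlap: 0 complementary base pairs; below the dimer-risk threshold (threshold 3).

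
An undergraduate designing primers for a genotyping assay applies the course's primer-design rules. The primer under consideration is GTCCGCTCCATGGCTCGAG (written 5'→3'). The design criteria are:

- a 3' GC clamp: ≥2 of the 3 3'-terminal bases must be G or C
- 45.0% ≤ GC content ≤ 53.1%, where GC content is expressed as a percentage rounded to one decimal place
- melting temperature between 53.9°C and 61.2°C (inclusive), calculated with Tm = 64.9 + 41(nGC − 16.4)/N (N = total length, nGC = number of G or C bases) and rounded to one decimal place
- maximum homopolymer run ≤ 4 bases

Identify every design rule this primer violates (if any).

Base counts: A=2, T=4, G=6, C=7 (length 19).
GC clamp: 3' end GAG has 2 G/C ✓
GC content: GC 13/19 = 68.4%, outside 45.0–53.1% ✗
Tm: Tm = 64.9 + 41·(13 − 16.4)/19 = 57.6°C ✓
homopolymer run: longest run = 2 ✓

Fails: GC content.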